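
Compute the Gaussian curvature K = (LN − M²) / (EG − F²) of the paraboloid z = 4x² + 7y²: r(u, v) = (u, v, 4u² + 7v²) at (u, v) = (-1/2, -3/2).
K = 28/52441

Coefficients of the first fundamental form: E = 64*u^2 + 1, F = 112*u*v, G = 196*v^2 + 1.
Coefficients of the second fundamental form: L = 8/sqrt(64*u^2 + 196*v^2 + 1), M = 0, N = 14/sqrt(64*u^2 + 196*v^2 + 1).
Assemble K = (LN − M²)/(EG − F²) = 112/(4096*u^4 + 25088*u^2*v^2 + 128*u^2 + 38416*v^4 + 392*v^2 + 1). At (u, v) = (-1/2, -3/2): K = 28/52441.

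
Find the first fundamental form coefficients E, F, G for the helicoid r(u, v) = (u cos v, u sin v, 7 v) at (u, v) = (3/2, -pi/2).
E = 1;  F = 0;  G = 205/4

Partials: r_u = (cos(v), sin(v), 0), r_v = (-u*sin(v), u*cos(v), 7). As functions of (u, v):
  E = r_u · r_u = 1,
  F = r_u · r_v = 0,
  G = r_v · r_v = u^2 + 49.
Evaluating at (u, v) = (3/2, -pi/2): E = 1, F = 0, G = 205/4.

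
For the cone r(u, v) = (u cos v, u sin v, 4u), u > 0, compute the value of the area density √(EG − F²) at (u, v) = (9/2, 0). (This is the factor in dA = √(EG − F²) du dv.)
√(EG − F²)|_{(9/2, 0)} = 9*sqrt(17)/2

E = 17, F = 0, G = u^2, so EG − F² = 17*u^2. Taking the positive square root: √(EG − F²) = sqrt(17)*Abs(u). At (u, v) = (9/2, 0): 9*sqrt(17)/2.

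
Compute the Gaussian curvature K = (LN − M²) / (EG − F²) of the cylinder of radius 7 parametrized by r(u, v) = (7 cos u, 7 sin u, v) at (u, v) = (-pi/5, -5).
K = 0

Coefficients of the first fundamental form: E = 49, F = 0, G = 1.
Coefficients of the second fundamental form: L = -7, M = 0, N = 0.
Assemble K = (LN − M²)/(EG − F²) = 0. At (u, v) = (-pi/5, -5): K = 0.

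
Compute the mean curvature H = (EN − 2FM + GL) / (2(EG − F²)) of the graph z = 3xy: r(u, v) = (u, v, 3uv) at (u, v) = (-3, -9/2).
H = -2916*sqrt(1057)/1117249

With E = 9*v^2 + 1, F = 9*u*v, G = 9*u^2 + 1, L = 0, M = 3/sqrt(9*u^2 + 9*v^2 + 1), N = 0, assemble
  H = (EN − 2FM + GL) / (2(EG − F²)) = -27*u*v/(9*u^2 + 9*v^2 + 1)^(3/2).
At (u, v) = (-3, -9/2): H = -2916*sqrt(1057)/1117249.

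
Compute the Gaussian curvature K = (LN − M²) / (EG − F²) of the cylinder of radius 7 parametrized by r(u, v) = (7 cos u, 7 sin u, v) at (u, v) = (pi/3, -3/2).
K = 0

Coefficients of the first fundamental form: E = 49, F = 0, G = 1.
Coefficients of the second fundamental form: L = -7, M = 0, N = 0.
Assemble K = (LN − M²)/(EG − F²) = 0. At (u, v) = (pi/3, -3/2): K = 0.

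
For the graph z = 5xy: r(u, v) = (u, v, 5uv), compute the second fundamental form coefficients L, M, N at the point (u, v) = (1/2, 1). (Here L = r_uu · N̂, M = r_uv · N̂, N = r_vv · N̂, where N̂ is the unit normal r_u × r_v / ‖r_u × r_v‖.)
L = 0;  M = 10*sqrt(129)/129;  N = 0

Compute the unit normal N̂(u, v) = (-5*v/sqrt(25*u^2 + 25*v^2 + 1), -5*u/sqrt(25*u^2 + 25*v^2 + 1), 1/sqrt(25*u^2 + 25*v^2 + 1)), and the second partials r_uu, r_uv, r_vv. Take dot products:
  L(u, v) = r_uu · N̂ = 0,
  M(u, v) = r_uv · N̂ = 5/sqrt(25*u^2 + 25*v^2 + 1),
  N(u, v) = r_vv · N̂ = 0.
Evaluating at (u, v) = (1/2, 1):
  L = 0, M = 10*sqrt(129)/129, N = 0.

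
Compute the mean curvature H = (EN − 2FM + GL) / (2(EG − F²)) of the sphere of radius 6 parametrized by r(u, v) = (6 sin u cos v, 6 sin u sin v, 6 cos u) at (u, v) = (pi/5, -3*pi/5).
H = -1/6

With E = 36, F = 0, G = 36*sin(u)^2, L = -6*sin(u)/Abs(sin(u)), M = 0, N = -6*sin(u)^3/Abs(sin(u)), assemble
  H = (EN − 2FM + GL) / (2(EG − F²)) = -sin(u)/(6*Abs(sin(u))).
At (u, v) = (pi/5, -3*pi/5): H = -1/6.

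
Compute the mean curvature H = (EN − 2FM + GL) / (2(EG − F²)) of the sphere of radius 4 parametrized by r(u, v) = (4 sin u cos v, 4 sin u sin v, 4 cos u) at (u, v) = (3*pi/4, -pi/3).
H = -1/4

With E = 16, F = 0, G = 16*sin(u)^2, L = -4*sin(u)/Abs(sin(u)), M = 0, N = -4*sin(u)^3/Abs(sin(u)), assemble
  H = (EN − 2FM + GL) / (2(EG − F²)) = -sin(u)/(4*Abs(sin(u))).
At (u, v) = (3*pi/4, -pi/3): H = -1/4.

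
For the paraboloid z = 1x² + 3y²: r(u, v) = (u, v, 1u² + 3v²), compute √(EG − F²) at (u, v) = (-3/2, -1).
√(EG − F²)|_{(-3/2, -1)} = sqrt(46)

E = 4*u^2 + 1, F = 12*u*v, G = 36*v^2 + 1; EG − F² = 4*u^2 + 36*v^2 + 1; √(EG − F²) = sqrt(4*u^2 + 36*v^2 + 1). At the given point: sqrt(46).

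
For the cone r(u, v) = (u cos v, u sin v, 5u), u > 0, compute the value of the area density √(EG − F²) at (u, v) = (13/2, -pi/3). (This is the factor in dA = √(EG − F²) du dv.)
√(EG − F²)|_{(13/2, -pi/3)} = 13*sqrt(26)/2

E = 26, F = 0, G = u^2, so EG − F² = 26*u^2. Taking the positive square root: √(EG − F²) = sqrt(26)*Abs(u). At (u, v) = (13/2, -pi/3): 13*sqrt(26)/2.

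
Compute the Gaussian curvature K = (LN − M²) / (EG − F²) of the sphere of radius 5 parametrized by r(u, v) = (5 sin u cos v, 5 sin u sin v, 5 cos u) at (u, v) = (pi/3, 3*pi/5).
K = 1/25

Coefficients of the first fundamental form: E = 25, F = 0, G = 25*sin(u)^2.
Coefficients of the second fundamental form: L = -5*sin(u)/Abs(sin(u)), M = 0, N = -5*sin(u)^3/Abs(sin(u)).
Assemble K = (LN − M²)/(EG − F²) = 1/25. At (u, v) = (pi/3, 3*pi/5): K = 1/25.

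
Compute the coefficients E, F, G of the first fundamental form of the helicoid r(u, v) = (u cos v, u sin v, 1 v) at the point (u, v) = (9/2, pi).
E = 1;  F = 0;  G = 85/4

Partials: r_u = (cos(v), sin(v), 0), r_v = (-u*sin(v), u*cos(v), 1). As functions of (u, v):
  E = r_u · r_u = 1,
  F = r_u · r_v = 0,
  G = r_v · r_v = u^2 + 1.
Evaluating at (u, v) = (9/2, pi): E = 1, F = 0, G = 85/4.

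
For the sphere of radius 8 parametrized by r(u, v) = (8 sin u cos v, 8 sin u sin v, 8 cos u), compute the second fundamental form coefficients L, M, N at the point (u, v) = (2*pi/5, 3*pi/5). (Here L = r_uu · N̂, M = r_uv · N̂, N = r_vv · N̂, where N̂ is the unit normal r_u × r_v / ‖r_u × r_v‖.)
L = -8;  M = 0;  N = -5 - sqrt(5)

Compute the unit normal N̂(u, v) = (sin(u)^2*cos(v)/Abs(sin(u)), sin(u)^2*sin(v)/Abs(sin(u)), sin(2*u)/(2*Abs(sin(u)))), and the second partials r_uu, r_uv, r_vv. Take dot products:
  L(u, v) = r_uu · N̂ = -8*sin(u)/Abs(sin(u)),
  M(u, v) = r_uv · N̂ = 0,
  N(u, v) = r_vv · N̂ = -8*sin(u)^3/Abs(sin(u)).
Evaluating at (u, v) = (2*pi/5, 3*pi/5):
  L = -8, M = 0, N = -5 - sqrt(5).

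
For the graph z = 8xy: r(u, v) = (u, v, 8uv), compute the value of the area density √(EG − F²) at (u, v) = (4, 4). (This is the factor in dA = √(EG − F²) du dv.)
√(EG − F²)|_{(4, 4)} = sqrt(2049)

E = 64*v^2 + 1, F = 64*u*v, G = 64*u^2 + 1, so EG − F² = 64*u^2 + 64*v^2 + 1. Taking the positive square root: √(EG − F²) = sqrt(64*u^2 + 64*v^2 + 1). At (u, v) = (4, 4): sqrt(2049).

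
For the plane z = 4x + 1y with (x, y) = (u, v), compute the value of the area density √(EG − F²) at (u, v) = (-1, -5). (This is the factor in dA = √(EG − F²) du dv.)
√(EG − F²)|_{(-1, -5)} = 3*sqrt(2)

E = 17, F = 4, G = 2, so EG − F² = 18. Taking the positive square root: √(EG − F²) = 3*sqrt(2). At (u, v) = (-1, -5): 3*sqrt(2).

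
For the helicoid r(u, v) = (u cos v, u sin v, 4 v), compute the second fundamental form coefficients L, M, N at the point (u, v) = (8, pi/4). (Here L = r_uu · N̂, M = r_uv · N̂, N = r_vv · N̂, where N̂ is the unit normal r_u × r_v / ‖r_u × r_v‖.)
L = 0;  M = -sqrt(5)/5;  N = 0

Compute the unit normal N̂(u, v) = (4*sin(v)/sqrt(u^2 + 16), -4*cos(v)/sqrt(u^2 + 16), u/sqrt(u^2 + 16)), and the second partials r_uu, r_uv, r_vv. Take dot products:
  L(u, v) = r_uu · N̂ = 0,
  M(u, v) = r_uv · N̂ = -4/sqrt(u^2 + 16),
  N(u, v) = r_vv · N̂ = 0.
Evaluating at (u, v) = (8, pi/4):
  L = 0, M = -sqrt(5)/5, N = 0.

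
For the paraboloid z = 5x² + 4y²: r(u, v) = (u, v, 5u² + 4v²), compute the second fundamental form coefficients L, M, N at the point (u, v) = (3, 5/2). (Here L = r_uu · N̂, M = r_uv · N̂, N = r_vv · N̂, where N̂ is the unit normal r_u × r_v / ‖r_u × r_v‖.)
L = 10*sqrt(1301)/1301;  M = 0;  N = 8*sqrt(1301)/1301

Compute the unit normal N̂(u, v) = (-10*u/sqrt(100*u^2 + 64*v^2 + 1), -8*v/sqrt(100*u^2 + 64*v^2 + 1), 1/sqrt(100*u^2 + 64*v^2 + 1)), and the second partials r_uu, r_uv, r_vv. Take dot products:
  L(u, v) = r_uu · N̂ = 10/sqrt(100*u^2 + 64*v^2 + 1),
  M(u, v) = r_uv · N̂ = 0,
  N(u, v) = r_vv · N̂ = 8/sqrt(100*u^2 + 64*v^2 + 1).
Evaluating at (u, v) = (3, 5/2):
  L = 10*sqrt(1301)/1301, M = 0, N = 8*sqrt(1301)/1301.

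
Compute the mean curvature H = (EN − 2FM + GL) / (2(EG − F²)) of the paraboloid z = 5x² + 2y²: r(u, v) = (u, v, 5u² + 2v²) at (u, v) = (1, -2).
H = 527*sqrt(165)/27225

With E = 100*u^2 + 1, F = 40*u*v, G = 16*v^2 + 1, L = 10/sqrt(100*u^2 + 16*v^2 + 1), M = 0, N = 4/sqrt(100*u^2 + 16*v^2 + 1), assemble
  H = (EN − 2FM + GL) / (2(EG − F²)) = (200*u^2 + 80*v^2 + 7)/(100*u^2 + 16*v^2 + 1)^(3/2).
At (u, v) = (1, -2): H = 527*sqrt(165)/27225.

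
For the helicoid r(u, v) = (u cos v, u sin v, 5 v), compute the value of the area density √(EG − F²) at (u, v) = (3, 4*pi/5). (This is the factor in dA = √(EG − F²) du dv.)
√(EG − F²)|_{(3, 4*pi/5)} = sqrt(34)

E = 1, F = 0, G = u^2 + 25, so EG − F² = u^2 + 25. Taking the positive square root: √(EG − F²) = sqrt(u^2 + 25). At (u, v) = (3, 4*pi/5): sqrt(34).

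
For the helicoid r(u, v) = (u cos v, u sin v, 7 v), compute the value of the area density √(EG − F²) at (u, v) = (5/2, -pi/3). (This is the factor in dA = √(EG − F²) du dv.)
√(EG − F²)|_{(5/2, -pi/3)} = sqrt(221)/2

E = 1, F = 0, G = u^2 + 49, so EG − F² = u^2 + 49. Taking the positive square root: √(EG − F²) = sqrt(u^2 + 49). At (u, v) = (5/2, -pi/3): sqrt(221)/2.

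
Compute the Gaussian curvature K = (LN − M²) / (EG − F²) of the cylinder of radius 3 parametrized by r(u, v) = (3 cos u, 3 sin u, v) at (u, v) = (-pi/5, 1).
K = 0

Coefficients of the first fundamental form: E = 9, F = 0, G = 1.
Coefficients of the second fundamental form: L = -3, M = 0, N = 0.
Assemble K = (LN − M²)/(EG − F²) = 0. At (u, v) = (-pi/5, 1): K = 0.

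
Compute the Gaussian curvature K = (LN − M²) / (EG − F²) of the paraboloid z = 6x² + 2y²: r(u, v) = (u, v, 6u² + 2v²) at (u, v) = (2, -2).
K = 48/410881

Coefficients of the first fundamental form: E = 144*u^2 + 1, F = 48*u*v, G = 16*v^2 + 1.
Coefficients of the second fundamental form: L = 12/sqrt(144*u^2 + 16*v^2 + 1), M = 0, N = 4/sqrt(144*u^2 + 16*v^2 + 1).
Assemble K = (LN − M²)/(EG − F²) = 48/(20736*u^4 + 4608*u^2*v^2 + 288*u^2 + 256*v^4 + 32*v^2 + 1). At (u, v) = (2, -2): K = 48/410881.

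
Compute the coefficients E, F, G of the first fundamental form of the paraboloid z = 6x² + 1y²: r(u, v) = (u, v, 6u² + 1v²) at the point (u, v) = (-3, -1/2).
E = 1297;  F = 36;  G = 2

Partials: r_u = (1, 0, 12*u), r_v = (0, 1, 2*v). As functions of (u, v):
  E = r_u · r_u = 144*u^2 + 1,
  F = r_u · r_v = 24*u*v,
  G = r_v · r_v = 4*v^2 + 1.
Evaluating at (u, v) = (-3, -1/2): E = 1297, F = 36, G = 2.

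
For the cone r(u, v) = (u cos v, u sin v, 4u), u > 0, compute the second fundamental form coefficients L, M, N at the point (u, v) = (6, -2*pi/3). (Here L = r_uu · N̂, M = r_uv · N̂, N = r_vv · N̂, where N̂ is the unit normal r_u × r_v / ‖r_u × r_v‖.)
L = 0;  M = 0;  N = 24*sqrt(17)/17

Compute the unit normal N̂(u, v) = (-4*sqrt(17)*u*cos(v)/(17*Abs(u)), -4*sqrt(17)*u*sin(v)/(17*Abs(u)), sqrt(17)*u/(17*Abs(u))), and the second partials r_uu, r_uv, r_vv. Take dot products:
  L(u, v) = r_uu · N̂ = 0,
  M(u, v) = r_uv · N̂ = 0,
  N(u, v) = r_vv · N̂ = 4*sqrt(17)*u^2/(17*Abs(u)).
Evaluating at (u, v) = (6, -2*pi/3):
  L = 0, M = 0, N = 24*sqrt(17)/17.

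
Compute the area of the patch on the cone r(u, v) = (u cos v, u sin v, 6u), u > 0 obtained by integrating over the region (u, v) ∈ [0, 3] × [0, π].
Area = 9*sqrt(37)*pi/2

Area = ∫∫ √(EG − F²) du dv with √(EG − F²) = sqrt(37)*Abs(u). Integrating over [0, 3] × [0, π] gives 9*sqrt(37)*pi/2.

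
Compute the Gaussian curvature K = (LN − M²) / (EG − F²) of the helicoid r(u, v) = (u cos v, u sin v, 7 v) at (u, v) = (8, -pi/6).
K = -49/12769

Coefficients of the first fundamental form: E = 1, F = 0, G = u^2 + 49.
Coefficients of the second fundamental form: L = 0, M = -7/sqrt(u^2 + 49), N = 0.
Assemble K = (LN − M²)/(EG − F²) = -49/(u^2 + 49)^2. At (u, v) = (8, -pi/6): K = -49/12769.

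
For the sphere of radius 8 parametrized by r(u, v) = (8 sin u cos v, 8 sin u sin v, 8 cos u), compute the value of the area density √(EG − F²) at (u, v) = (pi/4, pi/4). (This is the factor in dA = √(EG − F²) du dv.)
√(EG − F²)|_{(pi/4, pi/4)} = 32*sqrt(2)

E = 64, F = 0, G = 64*sin(u)^2, so EG − F² = 4096*sin(u)^2. Taking the positive square root: √(EG − F²) = 64*Abs(sin(u)). At (u, v) = (pi/4, pi/4): 32*sqrt(2).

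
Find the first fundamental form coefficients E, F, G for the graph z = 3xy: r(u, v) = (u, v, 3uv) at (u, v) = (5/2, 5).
E = 226;  F = 225/2;  G = 229/4

Partials: r_u = (1, 0, 3*v), r_v = (0, 1, 3*u). As functions of (u, v):
  E = r_u · r_u = 9*v^2 + 1,
  F = r_u · r_v = 9*u*v,
  G = r_v · r_v = 9*u^2 + 1.
Evaluating at (u, v) = (5/2, 5): E = 226, F = 225/2, G = 229/4.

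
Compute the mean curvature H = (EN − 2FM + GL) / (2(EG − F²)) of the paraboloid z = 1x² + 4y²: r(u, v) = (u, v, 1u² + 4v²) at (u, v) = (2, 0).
H = 69*sqrt(17)/289

With E = 4*u^2 + 1, F = 16*u*v, G = 64*v^2 + 1, L = 2/sqrt(4*u^2 + 64*v^2 + 1), M = 0, N = 8/sqrt(4*u^2 + 64*v^2 + 1), assemble
  H = (EN − 2FM + GL) / (2(EG − F²)) = (16*u^2 + 64*v^2 + 5)/(4*u^2 + 64*v^2 + 1)^(3/2).
At (u, v) = (2, 0): H = 69*sqrt(17)/289.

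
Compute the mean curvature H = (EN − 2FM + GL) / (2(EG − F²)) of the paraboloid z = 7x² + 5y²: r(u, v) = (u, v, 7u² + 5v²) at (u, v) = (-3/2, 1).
H = 2917*sqrt(542)/293764

With E = 196*u^2 + 1, F = 140*u*v, G = 100*v^2 + 1, L = 14/sqrt(196*u^2 + 100*v^2 + 1), M = 0, N = 10/sqrt(196*u^2 + 100*v^2 + 1), assemble
  H = (EN − 2FM + GL) / (2(EG − F²)) = 4*(245*u^2 + 175*v^2 + 3)/(196*u^2 + 100*v^2 + 1)^(3/2).
At (u, v) = (-3/2, 1): H = 2917*sqrt(542)/293764.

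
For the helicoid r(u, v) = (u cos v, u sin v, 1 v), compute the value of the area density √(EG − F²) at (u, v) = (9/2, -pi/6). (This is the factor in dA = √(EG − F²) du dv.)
√(EG − F²)|_{(9/2, -pi/6)} = sqrt(85)/2

E = 1, F = 0, G = u^2 + 1, so EG − F² = u^2 + 1. Taking the positive square root: √(EG − F²) = sqrt(u^2 + 1). At (u, v) = (9/2, -pi/6): sqrt(85)/2.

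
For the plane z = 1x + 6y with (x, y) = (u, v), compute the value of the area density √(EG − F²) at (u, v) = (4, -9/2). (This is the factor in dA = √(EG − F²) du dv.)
√(EG − F²)|_{(4, -9/2)} = sqrt(38)

E = 2, F = 6, G = 37, so EG − F² = 38. Taking the positive square root: √(EG − F²) = sqrt(38). At (u, v) = (4, -9/2): sqrt(38).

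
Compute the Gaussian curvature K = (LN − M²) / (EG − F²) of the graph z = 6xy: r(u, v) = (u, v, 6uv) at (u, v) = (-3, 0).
K = -36/105625

Coefficients of the first fundamental form: E = 36*v^2 + 1, F = 36*u*v, G = 36*u^2 + 1.
Coefficients of the second fundamental form: L = 0, M = 6/sqrt(36*u^2 + 36*v^2 + 1), N = 0.
Assemble K = (LN − M²)/(EG − F²) = -36/(1296*u^4 + 2592*u^2*v^2 + 72*u^2 + 1296*v^4 + 72*v^2 + 1). At (u, v) = (-3, 0): K = -36/105625.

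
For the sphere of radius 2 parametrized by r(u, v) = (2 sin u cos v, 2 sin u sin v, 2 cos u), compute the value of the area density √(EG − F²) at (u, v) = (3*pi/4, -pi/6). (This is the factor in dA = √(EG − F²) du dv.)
√(EG − F²)|_{(3*pi/4, -pi/6)} = 2*sqrt(2)

E = 4, F = 0, G = 4*sin(u)^2, so EG − F² = 16*sin(u)^2. Taking the positive square root: √(EG − F²) = 4*Abs(sin(u)). At (u, v) = (3*pi/4, -pi/6): 2*sqrt(2).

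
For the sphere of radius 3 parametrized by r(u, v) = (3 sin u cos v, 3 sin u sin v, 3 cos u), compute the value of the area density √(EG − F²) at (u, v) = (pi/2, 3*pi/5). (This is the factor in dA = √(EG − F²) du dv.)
√(EG − F²)|_{(pi/2, 3*pi/5)} = 9

E = 9, F = 0, G = 9*sin(u)^2, so EG − F² = 81*sin(u)^2. Taking the positive square root: √(EG − F²) = 9*Abs(sin(u)). At (u, v) = (pi/2, 3*pi/5): 9.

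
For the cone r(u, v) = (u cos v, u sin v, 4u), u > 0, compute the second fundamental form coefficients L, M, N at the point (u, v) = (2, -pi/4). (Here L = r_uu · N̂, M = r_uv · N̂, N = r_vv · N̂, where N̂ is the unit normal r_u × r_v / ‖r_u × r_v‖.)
L = 0;  M = 0;  N = 8*sqrt(17)/17

Compute the unit normal N̂(u, v) = (-4*sqrt(17)*u*cos(v)/(17*Abs(u)), -4*sqrt(17)*u*sin(v)/(17*Abs(u)), sqrt(17)*u/(17*Abs(u))), and the second partials r_uu, r_uv, r_vv. Take dot products:
  L(u, v) = r_uu · N̂ = 0,
  M(u, v) = r_uv · N̂ = 0,
  N(u, v) = r_vv · N̂ = 4*sqrt(17)*u^2/(17*Abs(u)).
Evaluating at (u, v) = (2, -pi/4):
  L = 0, M = 0, N = 8*sqrt(17)/17.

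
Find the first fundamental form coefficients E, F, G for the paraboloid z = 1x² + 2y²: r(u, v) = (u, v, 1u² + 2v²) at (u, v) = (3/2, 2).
E = 10;  F = 24;  G = 65

Partials: r_u = (1, 0, 2*u), r_v = (0, 1, 4*v). As functions of (u, v):
  E = r_u · r_u = 4*u^2 + 1,
  F = r_u · r_v = 8*u*v,
  G = r_v · r_v = 16*v^2 + 1.
Evaluating at (u, v) = (3/2, 2): E = 10, F = 24, G = 65.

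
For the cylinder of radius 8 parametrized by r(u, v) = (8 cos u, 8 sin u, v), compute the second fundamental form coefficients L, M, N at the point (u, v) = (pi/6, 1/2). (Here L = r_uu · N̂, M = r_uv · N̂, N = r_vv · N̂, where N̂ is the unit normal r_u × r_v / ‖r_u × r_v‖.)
L = -8;  M = 0;  N = 0

Compute the unit normal N̂(u, v) = (cos(u), sin(u), 0), and the second partials r_uu, r_uv, r_vv. Take dot products:
  L(u, v) = r_uu · N̂ = -8,
  M(u, v) = r_uv · N̂ = 0,
  N(u, v) = r_vv · N̂ = 0.
Evaluating at (u, v) = (pi/6, 1/2):
  L = -8, M = 0, N = 0.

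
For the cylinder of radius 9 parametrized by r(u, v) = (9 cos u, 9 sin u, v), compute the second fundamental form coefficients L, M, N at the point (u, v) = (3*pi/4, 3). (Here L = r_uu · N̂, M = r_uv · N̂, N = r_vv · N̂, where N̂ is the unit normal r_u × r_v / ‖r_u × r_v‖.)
L = -9;  M = 0;  N = 0

Compute the unit normal N̂(u, v) = (cos(u), sin(u), 0), and the second partials r_uu, r_uv, r_vv. Take dot products:
  L(u, v) = r_uu · N̂ = -9,
  M(u, v) = r_uv · N̂ = 0,
  N(u, v) = r_vv · N̂ = 0.
Evaluating at (u, v) = (3*pi/4, 3):
  L = -9, M = 0, N = 0.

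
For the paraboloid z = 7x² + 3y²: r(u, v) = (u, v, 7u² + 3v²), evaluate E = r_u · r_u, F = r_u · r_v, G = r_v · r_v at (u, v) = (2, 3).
E = 785;  F = 504;  G = 325

Partials: r_u = (1, 0, 14*u), r_v = (0, 1, 6*v). As functions of (u, v):
  E = r_u · r_u = 196*u^2 + 1,
  F = r_u · r_v = 84*u*v,
  G = r_v · r_v = 36*v^2 + 1.
Evaluating at (u, v) = (2, 3): E = 785, F = 504, G = 325.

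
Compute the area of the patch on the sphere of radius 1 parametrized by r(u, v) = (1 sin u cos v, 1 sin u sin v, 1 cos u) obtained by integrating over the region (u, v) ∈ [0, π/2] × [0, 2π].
Area = 2*pi

Area = ∫∫ √(EG − F²) du dv with √(EG − F²) = Abs(sin(u)). Integrating over [0, π/2] × [0, 2π] gives 2*pi.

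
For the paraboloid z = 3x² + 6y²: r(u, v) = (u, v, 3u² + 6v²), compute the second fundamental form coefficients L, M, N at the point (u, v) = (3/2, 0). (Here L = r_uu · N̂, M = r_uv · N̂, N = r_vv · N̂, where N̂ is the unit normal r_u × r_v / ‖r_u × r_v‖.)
L = 3*sqrt(82)/41;  M = 0;  N = 6*sqrt(82)/41

Compute the unit normal N̂(u, v) = (-6*u/sqrt(36*u^2 + 144*v^2 + 1), -12*v/sqrt(36*u^2 + 144*v^2 + 1), 1/sqrt(36*u^2 + 144*v^2 + 1)), and the second partials r_uu, r_uv, r_vv. Take dot products:
  L(u, v) = r_uu · N̂ = 6/sqrt(36*u^2 + 144*v^2 + 1),
  M(u, v) = r_uv · N̂ = 0,
  N(u, v) = r_vv · N̂ = 12/sqrt(36*u^2 + 144*v^2 + 1).
Evaluating at (u, v) = (3/2, 0):
  L = 3*sqrt(82)/41, M = 0, N = 6*sqrt(82)/41.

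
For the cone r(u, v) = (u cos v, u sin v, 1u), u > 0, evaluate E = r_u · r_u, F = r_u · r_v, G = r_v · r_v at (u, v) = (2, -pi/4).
E = 2;  F = 0;  G = 4

Partials: r_u = (cos(v), sin(v), 1), r_v = (-u*sin(v), u*cos(v), 0). As functions of (u, v):
  E = r_u · r_u = 2,
  F = r_u · r_v = 0,
  G = r_v · r_v = u^2.
Evaluating at (u, v) = (2, -pi/4): E = 2, F = 0, G = 4.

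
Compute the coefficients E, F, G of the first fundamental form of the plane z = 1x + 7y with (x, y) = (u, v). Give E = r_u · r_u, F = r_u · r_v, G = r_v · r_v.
E = 2;  F = 7;  G = 50

Compute partials: r_u = (1, 0, 1), r_v = (0, 1, 7). Then
  E = r_u · r_u = 2,
  F = r_u · r_v = 7,
  G = r_v · r_v = 50.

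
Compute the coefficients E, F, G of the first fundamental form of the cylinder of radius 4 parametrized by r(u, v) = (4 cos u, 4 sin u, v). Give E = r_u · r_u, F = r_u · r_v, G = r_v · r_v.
E = 16;  F = 0;  G = 1

Compute partials: r_u = (-4*sin(u), 4*cos(u), 0), r_v = (0, 0, 1). Then
  E = r_u · r_u = 16,
  F = r_u · r_v = 0,
  G = r_v · r_v = 1.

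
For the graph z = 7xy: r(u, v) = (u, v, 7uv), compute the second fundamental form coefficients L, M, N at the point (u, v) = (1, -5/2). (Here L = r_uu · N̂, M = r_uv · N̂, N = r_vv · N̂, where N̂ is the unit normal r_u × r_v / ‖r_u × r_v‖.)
L = 0;  M = 14*sqrt(57)/285;  N = 0

Compute the unit normal N̂(u, v) = (-7*v/sqrt(49*u^2 + 49*v^2 + 1), -7*u/sqrt(49*u^2 + 49*v^2 + 1), 1/sqrt(49*u^2 + 49*v^2 + 1)), and the second partials r_uu, r_uv, r_vv. Take dot products:
  L(u, v) = r_uu · N̂ = 0,
  M(u, v) = r_uv · N̂ = 7/sqrt(49*u^2 + 49*v^2 + 1),
  N(u, v) = r_vv · N̂ = 0.
Evaluating at (u, v) = (1, -5/2):
  L = 0, M = 14*sqrt(57)/285, N = 0.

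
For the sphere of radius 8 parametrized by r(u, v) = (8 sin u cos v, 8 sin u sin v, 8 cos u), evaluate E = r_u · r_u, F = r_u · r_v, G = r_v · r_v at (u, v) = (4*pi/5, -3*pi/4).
E = 64;  F = 0;  G = 40 - 8*sqrt(5)

Partials: r_u = (8*cos(u)*cos(v), 8*sin(v)*cos(u), -8*sin(u)), r_v = (-8*sin(u)*sin(v), 8*sin(u)*cos(v), 0). As functions of (u, v):
  E = r_u · r_u = 64,
  F = r_u · r_v = 0,
  G = r_v · r_v = 64*sin(u)^2.
Evaluating at (u, v) = (4*pi/5, -3*pi/4): E = 64, F = 0, G = 40 - 8*sqrt(5).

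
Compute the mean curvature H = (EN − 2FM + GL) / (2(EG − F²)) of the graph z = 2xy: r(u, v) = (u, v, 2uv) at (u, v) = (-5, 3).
H = 120*sqrt(137)/18769

With E = 4*v^2 + 1, F = 4*u*v, G = 4*u^2 + 1, L = 0, M = 2/sqrt(4*u^2 + 4*v^2 + 1), N = 0, assemble
  H = (EN − 2FM + GL) / (2(EG − F²)) = -8*u*v/(4*u^2 + 4*v^2 + 1)^(3/2).
At (u, v) = (-5, 3): H = 120*sqrt(137)/18769.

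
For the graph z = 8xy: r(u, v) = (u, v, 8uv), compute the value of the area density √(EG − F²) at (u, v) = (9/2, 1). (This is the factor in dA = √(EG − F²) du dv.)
√(EG − F²)|_{(9/2, 1)} = sqrt(1361)

E = 64*v^2 + 1, F = 64*u*v, G = 64*u^2 + 1, so EG − F² = 64*u^2 + 64*v^2 + 1. Taking the positive square root: √(EG − F²) = sqrt(64*u^2 + 64*v^2 + 1). At (u, v) = (9/2, 1): sqrt(1361).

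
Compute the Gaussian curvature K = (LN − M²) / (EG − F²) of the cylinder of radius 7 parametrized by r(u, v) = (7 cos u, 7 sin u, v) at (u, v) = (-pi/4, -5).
K = 0

Coefficients of the first fundamental form: E = 49, F = 0, G = 1.
Coefficients of the second fundamental form: L = -7, M = 0, N = 0.
Assemble K = (LN − M²)/(EG − F²) = 0. At (u, v) = (-pi/4, -5): K = 0.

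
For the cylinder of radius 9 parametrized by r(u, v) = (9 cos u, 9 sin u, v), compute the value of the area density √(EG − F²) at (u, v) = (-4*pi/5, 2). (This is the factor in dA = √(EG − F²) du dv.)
√(EG − F²)|_{(-4*pi/5, 2)} = 9

E = 81, F = 0, G = 1, so EG − F² = 81. Taking the positive square root: √(EG − F²) = 9. At (u, v) = (-4*pi/5, 2): 9.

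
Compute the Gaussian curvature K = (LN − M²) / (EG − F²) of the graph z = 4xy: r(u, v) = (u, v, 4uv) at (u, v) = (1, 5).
K = -16/173889

Coefficients of the first fundamental form: E = 16*v^2 + 1, F = 16*u*v, G = 16*u^2 + 1.
Coefficients of the second fundamental form: L = 0, M = 4/sqrt(16*u^2 + 16*v^2 + 1), N = 0.
Assemble K = (LN − M²)/(EG − F²) = -16/(256*u^4 + 512*u^2*v^2 + 32*u^2 + 256*v^4 + 32*v^2 + 1). At (u, v) = (1, 5): K = -16/173889.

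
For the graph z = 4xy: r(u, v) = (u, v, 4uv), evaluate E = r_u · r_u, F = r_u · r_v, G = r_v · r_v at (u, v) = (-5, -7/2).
E = 197;  F = 280;  G = 401

Partials: r_u = (1, 0, 4*v), r_v = (0, 1, 4*u). As functions of (u, v):
  E = r_u · r_u = 16*v^2 + 1,
  F = r_u · r_v = 16*u*v,
  G = r_v · r_v = 16*u^2 + 1.
Evaluating at (u, v) = (-5, -7/2): E = 197, F = 280, G = 401.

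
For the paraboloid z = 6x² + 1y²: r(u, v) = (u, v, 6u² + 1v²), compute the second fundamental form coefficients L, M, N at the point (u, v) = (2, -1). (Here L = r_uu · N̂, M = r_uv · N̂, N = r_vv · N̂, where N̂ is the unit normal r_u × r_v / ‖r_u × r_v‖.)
L = 12*sqrt(581)/581;  M = 0;  N = 2*sqrt(581)/581

Compute the unit normal N̂(u, v) = (-12*u/sqrt(144*u^2 + 4*v^2 + 1), -2*v/sqrt(144*u^2 + 4*v^2 + 1), 1/sqrt(144*u^2 + 4*v^2 + 1)), and the second partials r_uu, r_uv, r_vv. Take dot products:
  L(u, v) = r_uu · N̂ = 12/sqrt(144*u^2 + 4*v^2 + 1),
  M(u, v) = r_uv · N̂ = 0,
  N(u, v) = r_vv · N̂ = 2/sqrt(144*u^2 + 4*v^2 + 1).
Evaluating at (u, v) = (2, -1):
  L = 12*sqrt(581)/581, M = 0, N = 2*sqrt(581)/581.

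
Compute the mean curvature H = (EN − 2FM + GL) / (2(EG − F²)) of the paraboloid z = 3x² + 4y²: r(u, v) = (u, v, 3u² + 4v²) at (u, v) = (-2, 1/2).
H = 631*sqrt(161)/25921

With E = 36*u^2 + 1, F = 48*u*v, G = 64*v^2 + 1, L = 6/sqrt(36*u^2 + 64*v^2 + 1), M = 0, N = 8/sqrt(36*u^2 + 64*v^2 + 1), assemble
  H = (EN − 2FM + GL) / (2(EG − F²)) = (144*u^2 + 192*v^2 + 7)/(36*u^2 + 64*v^2 + 1)^(3/2).
At (u, v) = (-2, 1/2): H = 631*sqrt(161)/25921.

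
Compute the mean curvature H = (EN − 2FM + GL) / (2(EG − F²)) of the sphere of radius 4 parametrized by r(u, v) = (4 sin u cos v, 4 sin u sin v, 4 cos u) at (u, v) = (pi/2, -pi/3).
H = -1/4

With E = 16, F = 0, G = 16*sin(u)^2, L = -4*sin(u)/Abs(sin(u)), M = 0, N = -4*sin(u)^3/Abs(sin(u)), assemble
  H = (EN − 2FM + GL) / (2(EG − F²)) = -sin(u)/(4*Abs(sin(u))).
At (u, v) = (pi/2, -pi/3): H = -1/4.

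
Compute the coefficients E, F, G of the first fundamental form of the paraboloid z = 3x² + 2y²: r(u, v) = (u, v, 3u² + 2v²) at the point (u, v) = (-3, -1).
E = 325;  F = 72;  G = 17

Partials: r_u = (1, 0, 6*u), r_v = (0, 1, 4*v). As functions of (u, v):
  E = r_u · r_u = 36*u^2 + 1,
  F = r_u · r_v = 24*u*v,
  G = r_v · r_v = 16*v^2 + 1.
Evaluating at (u, v) = (-3, -1): E = 325, F = 72, G = 17.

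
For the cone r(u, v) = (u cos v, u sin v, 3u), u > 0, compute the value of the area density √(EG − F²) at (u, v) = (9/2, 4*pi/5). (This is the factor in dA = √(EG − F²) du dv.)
√(EG − F²)|_{(9/2, 4*pi/5)} = 9*sqrt(10)/2

E = 10, F = 0, G = u^2, so EG − F² = 10*u^2. Taking the positive square root: √(EG − F²) = sqrt(10)*Abs(u). At (u, v) = (9/2, 4*pi/5): 9*sqrt(10)/2.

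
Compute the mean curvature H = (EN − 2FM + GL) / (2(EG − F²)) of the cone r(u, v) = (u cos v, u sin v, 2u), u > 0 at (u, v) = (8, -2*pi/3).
H = sqrt(5)/40

With E = 5, F = 0, G = u^2, L = 0, M = 0, N = 2*sqrt(5)*u^2/(5*Abs(u)), assemble
  H = (EN − 2FM + GL) / (2(EG − F²)) = sqrt(5)/(5*Abs(u)).
At (u, v) = (8, -2*pi/3): H = sqrt(5)/40.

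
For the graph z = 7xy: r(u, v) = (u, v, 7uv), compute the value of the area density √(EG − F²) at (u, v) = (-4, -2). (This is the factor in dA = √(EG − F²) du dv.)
√(EG − F²)|_{(-4, -2)} = 3*sqrt(109)

E = 49*v^2 + 1, F = 49*u*v, G = 49*u^2 + 1, so EG − F² = 49*u^2 + 49*v^2 + 1. Taking the positive square root: √(EG − F²) = sqrt(49*u^2 + 49*v^2 + 1). At (u, v) = (-4, -2): 3*sqrt(109).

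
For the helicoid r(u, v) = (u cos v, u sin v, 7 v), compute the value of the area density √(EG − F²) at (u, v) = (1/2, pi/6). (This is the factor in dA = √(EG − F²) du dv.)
√(EG − F²)|_{(1/2, pi/6)} = sqrt(197)/2

E = 1, F = 0, G = u^2 + 49, so EG − F² = u^2 + 49. Taking the positive square root: √(EG − F²) = sqrt(u^2 + 49). At (u, v) = (1/2, pi/6): sqrt(197)/2.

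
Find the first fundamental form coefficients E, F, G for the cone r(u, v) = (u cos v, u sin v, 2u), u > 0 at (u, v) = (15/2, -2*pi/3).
E = 5;  F = 0;  G = 225/4

Partials: r_u = (cos(v), sin(v), 2), r_v = (-u*sin(v), u*cos(v), 0). As functions of (u, v):
  E = r_u · r_u = 5,
  F = r_u · r_v = 0,
  G = r_v · r_v = u^2.
Evaluating at (u, v) = (15/2, -2*pi/3): E = 5, F = 0, G = 225/4.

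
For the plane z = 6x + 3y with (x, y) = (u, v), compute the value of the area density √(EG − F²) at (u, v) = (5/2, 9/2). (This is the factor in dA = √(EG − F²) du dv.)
√(EG − F²)|_{(5/2, 9/2)} = sqrt(46)

E = 37, F = 18, G = 10, so EG − F² = 46. Taking the positive square root: √(EG − F²) = sqrt(46). At (u, v) = (5/2, 9/2): sqrt(46).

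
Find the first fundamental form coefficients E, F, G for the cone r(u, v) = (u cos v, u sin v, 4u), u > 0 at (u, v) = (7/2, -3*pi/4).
E = 17;  F = 0;  G = 49/4

Partials: r_u = (cos(v), sin(v), 4), r_v = (-u*sin(v), u*cos(v), 0). As functions of (u, v):
  E = r_u · r_u = 17,
  F = r_u · r_v = 0,
  G = r_v · r_v = u^2.
Evaluating at (u, v) = (7/2, -3*pi/4): E = 17, F = 0, G = 49/4.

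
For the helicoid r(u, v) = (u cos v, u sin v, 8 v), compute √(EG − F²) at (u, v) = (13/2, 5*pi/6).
√(EG − F²)|_{(13/2, 5*pi/6)} = 5*sqrt(17)/2

E = 1, F = 0, G = u^2 + 64; EG − F² = u^2 + 64; √(EG − F²) = sqrt(u^2 + 64). At the given point: 5*sqrt(17)/2.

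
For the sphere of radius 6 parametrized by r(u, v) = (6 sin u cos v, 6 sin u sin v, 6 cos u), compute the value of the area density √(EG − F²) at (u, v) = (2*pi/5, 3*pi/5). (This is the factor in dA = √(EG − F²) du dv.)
√(EG − F²)|_{(2*pi/5, 3*pi/5)} = 9*sqrt(2*sqrt(5) + 10)

E = 36, F = 0, G = 36*sin(u)^2, so EG − F² = 1296*sin(u)^2. Taking the positive square root: √(EG − F²) = 36*Abs(sin(u)). At (u, v) = (2*pi/5, 3*pi/5): 9*sqrt(2*sqrt(5) + 10).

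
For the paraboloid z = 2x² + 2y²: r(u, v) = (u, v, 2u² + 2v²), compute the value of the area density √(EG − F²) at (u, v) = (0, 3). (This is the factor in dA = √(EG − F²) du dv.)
√(EG − F²)|_{(0, 3)} = sqrt(145)

E = 16*u^2 + 1, F = 16*u*v, G = 16*v^2 + 1, so EG − F² = 16*u^2 + 16*v^2 + 1. Taking the positive square root: √(EG − F²) = sqrt(16*u^2 + 16*v^2 + 1). At (u, v) = (0, 3): sqrt(145).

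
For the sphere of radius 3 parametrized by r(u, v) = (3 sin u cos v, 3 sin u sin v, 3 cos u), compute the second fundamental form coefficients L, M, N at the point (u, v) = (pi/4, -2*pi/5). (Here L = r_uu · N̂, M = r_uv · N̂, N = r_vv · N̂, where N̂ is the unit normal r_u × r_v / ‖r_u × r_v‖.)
L = -3;  M = 0;  N = -3/2

Compute the unit normal N̂(u, v) = (sin(u)^2*cos(v)/Abs(sin(u)), sin(u)^2*sin(v)/Abs(sin(u)), sin(2*u)/(2*Abs(sin(u)))), and the second partials r_uu, r_uv, r_vv. Take dot products:
  L(u, v) = r_uu · N̂ = -3*sin(u)/Abs(sin(u)),
  M(u, v) = r_uv · N̂ = 0,
  N(u, v) = r_vv · N̂ = -3*sin(u)^3/Abs(sin(u)).
Evaluating at (u, v) = (pi/4, -2*pi/5):
  L = -3, M = 0, N = -3/2.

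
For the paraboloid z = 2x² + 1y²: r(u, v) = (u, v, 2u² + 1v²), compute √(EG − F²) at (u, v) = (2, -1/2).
√(EG − F²)|_{(2, -1/2)} = sqrt(66)

E = 16*u^2 + 1, F = 8*u*v, G = 4*v^2 + 1; EG − F² = 16*u^2 + 4*v^2 + 1; √(EG − F²) = sqrt(16*u^2 + 4*v^2 + 1). At the given point: sqrt(66).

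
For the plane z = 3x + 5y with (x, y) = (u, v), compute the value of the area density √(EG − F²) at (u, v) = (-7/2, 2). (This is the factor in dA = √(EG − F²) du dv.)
√(EG − F²)|_{(-7/2, 2)} = sqrt(35)

E = 10, F = 15, G = 26, so EG − F² = 35. Taking the positive square root: √(EG − F²) = sqrt(35). At (u, v) = (-7/2, 2): sqrt(35).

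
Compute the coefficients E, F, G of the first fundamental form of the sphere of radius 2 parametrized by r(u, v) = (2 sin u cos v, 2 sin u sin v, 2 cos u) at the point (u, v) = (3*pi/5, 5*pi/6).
E = 4;  F = 0;  G = sqrt(5)/2 + 5/2

Partials: r_u = (2*cos(u)*cos(v), 2*sin(v)*cos(u), -2*sin(u)), r_v = (-2*sin(u)*sin(v), 2*sin(u)*cos(v), 0). As functions of (u, v):
  E = r_u · r_u = 4,
  F = r_u · r_v = 0,
  G = r_v · r_v = 4*sin(u)^2.
Evaluating at (u, v) = (3*pi/5, 5*pi/6): E = 4, F = 0, G = sqrt(5)/2 + 5/2.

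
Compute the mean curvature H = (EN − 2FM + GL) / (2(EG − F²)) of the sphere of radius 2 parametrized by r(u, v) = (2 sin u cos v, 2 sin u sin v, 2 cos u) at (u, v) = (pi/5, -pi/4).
H = -1/2

With E = 4, F = 0, G = 4*sin(u)^2, L = -2*sin(u)/Abs(sin(u)), M = 0, N = -2*sin(u)^3/Abs(sin(u)), assemble
  H = (EN − 2FM + GL) / (2(EG − F²)) = -sin(u)/(2*Abs(sin(u))).
At (u, v) = (pi/5, -pi/4): H = -1/2.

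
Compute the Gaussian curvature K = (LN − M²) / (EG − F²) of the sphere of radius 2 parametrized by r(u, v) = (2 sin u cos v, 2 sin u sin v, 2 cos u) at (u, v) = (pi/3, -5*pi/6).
K = 1/4

Coefficients of the first fundamental form: E = 4, F = 0, G = 4*sin(u)^2.
Coefficients of the second fundamental form: L = -2*sin(u)/Abs(sin(u)), M = 0, N = -2*sin(u)^3/Abs(sin(u)).
Assemble K = (LN − M²)/(EG − F²) = 1/4. At (u, v) = (pi/3, -5*pi/6): K = 1/4.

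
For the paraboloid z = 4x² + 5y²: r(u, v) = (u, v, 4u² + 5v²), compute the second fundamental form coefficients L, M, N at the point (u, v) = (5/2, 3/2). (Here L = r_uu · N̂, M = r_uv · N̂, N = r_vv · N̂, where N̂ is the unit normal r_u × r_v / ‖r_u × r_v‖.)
L = 4*sqrt(626)/313;  M = 0;  N = 5*sqrt(626)/313

Compute the unit normal N̂(u, v) = (-8*u/sqrt(64*u^2 + 100*v^2 + 1), -10*v/sqrt(64*u^2 + 100*v^2 + 1), 1/sqrt(64*u^2 + 100*v^2 + 1)), and the second partials r_uu, r_uv, r_vv. Take dot products:
  L(u, v) = r_uu · N̂ = 8/sqrt(64*u^2 + 100*v^2 + 1),
  M(u, v) = r_uv · N̂ = 0,
  N(u, v) = r_vv · N̂ = 10/sqrt(64*u^2 + 100*v^2 + 1).
Evaluating at (u, v) = (5/2, 3/2):
  L = 4*sqrt(626)/313, M = 0, N = 5*sqrt(626)/313.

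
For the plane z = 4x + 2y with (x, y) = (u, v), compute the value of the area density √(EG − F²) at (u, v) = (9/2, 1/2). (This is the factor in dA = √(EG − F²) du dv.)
√(EG − F²)|_{(9/2, 1/2)} = sqrt(21)

E = 17, F = 8, G = 5, so EG − F² = 21. Taking the positive square root: √(EG − F²) = sqrt(21). At (u, v) = (9/2, 1/2): sqrt(21).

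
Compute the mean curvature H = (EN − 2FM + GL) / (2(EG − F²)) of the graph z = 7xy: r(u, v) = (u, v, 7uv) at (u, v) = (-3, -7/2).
H = -28812*sqrt(4169)/17380561

With E = 49*v^2 + 1, F = 49*u*v, G = 49*u^2 + 1, L = 0, M = 7/sqrt(49*u^2 + 49*v^2 + 1), N = 0, assemble
  H = (EN − 2FM + GL) / (2(EG − F²)) = -343*u*v/(49*u^2 + 49*v^2 + 1)^(3/2).
At (u, v) = (-3, -7/2): H = -28812*sqrt(4169)/17380561.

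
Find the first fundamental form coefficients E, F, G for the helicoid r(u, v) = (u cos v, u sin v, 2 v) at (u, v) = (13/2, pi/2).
E = 1;  F = 0;  G = 185/4

Partials: r_u = (cos(v), sin(v), 0), r_v = (-u*sin(v), u*cos(v), 2). As functions of (u, v):
  E = r_u · r_u = 1,
  F = r_u · r_v = 0,
  G = r_v · r_v = u^2 + 4.
Evaluating at (u, v) = (13/2, pi/2): E = 1, F = 0, G = 185/4.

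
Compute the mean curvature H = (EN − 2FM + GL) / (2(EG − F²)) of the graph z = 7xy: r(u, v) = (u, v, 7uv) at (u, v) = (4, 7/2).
H = -38416*sqrt(5541)/30702681

With E = 49*v^2 + 1, F = 49*u*v, G = 49*u^2 + 1, L = 0, M = 7/sqrt(49*u^2 + 49*v^2 + 1), N = 0, assemble
  H = (EN − 2FM + GL) / (2(EG − F²)) = -343*u*v/(49*u^2 + 49*v^2 + 1)^(3/2).
At (u, v) = (4, 7/2): H = -38416*sqrt(5541)/30702681.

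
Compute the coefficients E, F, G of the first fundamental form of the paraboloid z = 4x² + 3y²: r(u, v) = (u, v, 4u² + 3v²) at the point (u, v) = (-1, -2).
E = 65;  F = 96;  G = 145

Partials: r_u = (1, 0, 8*u), r_v = (0, 1, 6*v). As functions of (u, v):
  E = r_u · r_u = 64*u^2 + 1,
  F = r_u · r_v = 48*u*v,
  G = r_v · r_v = 36*v^2 + 1.
Evaluating at (u, v) = (-1, -2): E = 65, F = 96, G = 145.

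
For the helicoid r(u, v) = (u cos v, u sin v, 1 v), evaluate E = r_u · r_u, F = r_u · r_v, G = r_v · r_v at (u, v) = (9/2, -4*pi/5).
E = 1;  F = 0;  G = 85/4

Partials: r_u = (cos(v), sin(v), 0), r_v = (-u*sin(v), u*cos(v), 1). As functions of (u, v):
  E = r_u · r_u = 1,
  F = r_u · r_v = 0,
  G = r_v · r_v = u^2 + 1.
Evaluating at (u, v) = (9/2, -4*pi/5): E = 1, F = 0, G = 85/4.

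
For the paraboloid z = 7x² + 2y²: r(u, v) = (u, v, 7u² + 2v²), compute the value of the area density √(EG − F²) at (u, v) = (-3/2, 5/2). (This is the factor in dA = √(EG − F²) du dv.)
√(EG − F²)|_{(-3/2, 5/2)} = sqrt(542)

E = 196*u^2 + 1, F = 56*u*v, G = 16*v^2 + 1, so EG − F² = 196*u^2 + 16*v^2 + 1. Taking the positive square root: √(EG − F²) = sqrt(196*u^2 + 16*v^2 + 1). At (u, v) = (-3/2, 5/2): sqrt(542).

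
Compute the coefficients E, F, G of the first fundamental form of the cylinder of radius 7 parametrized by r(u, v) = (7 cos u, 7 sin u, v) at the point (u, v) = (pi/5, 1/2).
E = 49;  F = 0;  G = 1

Partials: r_u = (-7*sin(u), 7*cos(u), 0), r_v = (0, 0, 1). As functions of (u, v):
  E = r_u · r_u = 49,
  F = r_u · r_v = 0,
  G = r_v · r_v = 1.
Evaluating at (u, v) = (pi/5, 1/2): E = 49, F = 0, G = 1.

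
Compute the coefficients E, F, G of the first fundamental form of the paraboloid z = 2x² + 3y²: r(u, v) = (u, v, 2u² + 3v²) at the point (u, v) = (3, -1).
E = 145;  F = -72;  G = 37

Partials: r_u = (1, 0, 4*u), r_v = (0, 1, 6*v). As functions of (u, v):
  E = r_u · r_u = 16*u^2 + 1,
  F = r_u · r_v = 24*u*v,
  G = r_v · r_v = 36*v^2 + 1.
Evaluating at (u, v) = (3, -1): E = 145, F = -72, G = 37.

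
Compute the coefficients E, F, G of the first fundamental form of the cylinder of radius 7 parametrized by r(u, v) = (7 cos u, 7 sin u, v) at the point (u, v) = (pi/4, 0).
E = 49;  F = 0;  G = 1

Partials: r_u = (-7*sin(u), 7*cos(u), 0), r_v = (0, 0, 1). As functions of (u, v):
  E = r_u · r_u = 49,
  F = r_u · r_v = 0,
  G = r_v · r_v = 1.
Evaluating at (u, v) = (pi/4, 0): E = 49, F = 0, G = 1.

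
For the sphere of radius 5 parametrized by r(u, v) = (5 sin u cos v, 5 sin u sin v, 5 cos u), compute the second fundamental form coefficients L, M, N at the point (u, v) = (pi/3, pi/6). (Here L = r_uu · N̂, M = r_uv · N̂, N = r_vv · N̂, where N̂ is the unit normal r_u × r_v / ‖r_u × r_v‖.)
L = -5;  M = 0;  N = -15/4

Compute the unit normal N̂(u, v) = (sin(u)^2*cos(v)/Abs(sin(u)), sin(u)^2*sin(v)/Abs(sin(u)), sin(2*u)/(2*Abs(sin(u)))), and the second partials r_uu, r_uv, r_vv. Take dot products:
  L(u, v) = r_uu · N̂ = -5*sin(u)/Abs(sin(u)),
  M(u, v) = r_uv · N̂ = 0,
  N(u, v) = r_vv · N̂ = -5*sin(u)^3/Abs(sin(u)).
Evaluating at (u, v) = (pi/3, pi/6):
  L = -5, M = 0, N = -15/4.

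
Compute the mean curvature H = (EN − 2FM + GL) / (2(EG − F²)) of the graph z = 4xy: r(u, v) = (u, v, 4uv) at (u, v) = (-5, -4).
H = -1280*sqrt(73)/143883

With E = 16*v^2 + 1, F = 16*u*v, G = 16*u^2 + 1, L = 0, M = 4/sqrt(16*u^2 + 16*v^2 + 1), N = 0, assemble
  H = (EN − 2FM + GL) / (2(EG − F²)) = -64*u*v/(16*u^2 + 16*v^2 + 1)^(3/2).
At (u, v) = (-5, -4): H = -1280*sqrt(73)/143883.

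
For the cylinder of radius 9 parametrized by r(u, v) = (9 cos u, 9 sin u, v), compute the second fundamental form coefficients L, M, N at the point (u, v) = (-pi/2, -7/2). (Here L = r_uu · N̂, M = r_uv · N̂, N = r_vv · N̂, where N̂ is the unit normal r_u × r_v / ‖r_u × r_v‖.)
L = -9;  M = 0;  N = 0

Compute the unit normal N̂(u, v) = (cos(u), sin(u), 0), and the second partials r_uu, r_uv, r_vv. Take dot products:
  L(u, v) = r_uu · N̂ = -9,
  M(u, v) = r_uv · N̂ = 0,
  N(u, v) = r_vv · N̂ = 0.
Evaluating at (u, v) = (-pi/2, -7/2):
  L = -9, M = 0, N = 0.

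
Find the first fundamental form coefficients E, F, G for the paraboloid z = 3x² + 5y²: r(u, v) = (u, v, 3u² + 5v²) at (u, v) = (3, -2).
E = 325;  F = -360;  G = 401

Partials: r_u = (1, 0, 6*u), r_v = (0, 1, 10*v). As functions of (u, v):
  E = r_u · r_u = 36*u^2 + 1,
  F = r_u · r_v = 60*u*v,
  G = r_v · r_v = 100*v^2 + 1.
Evaluating at (u, v) = (3, -2): E = 325, F = -360, G = 401.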